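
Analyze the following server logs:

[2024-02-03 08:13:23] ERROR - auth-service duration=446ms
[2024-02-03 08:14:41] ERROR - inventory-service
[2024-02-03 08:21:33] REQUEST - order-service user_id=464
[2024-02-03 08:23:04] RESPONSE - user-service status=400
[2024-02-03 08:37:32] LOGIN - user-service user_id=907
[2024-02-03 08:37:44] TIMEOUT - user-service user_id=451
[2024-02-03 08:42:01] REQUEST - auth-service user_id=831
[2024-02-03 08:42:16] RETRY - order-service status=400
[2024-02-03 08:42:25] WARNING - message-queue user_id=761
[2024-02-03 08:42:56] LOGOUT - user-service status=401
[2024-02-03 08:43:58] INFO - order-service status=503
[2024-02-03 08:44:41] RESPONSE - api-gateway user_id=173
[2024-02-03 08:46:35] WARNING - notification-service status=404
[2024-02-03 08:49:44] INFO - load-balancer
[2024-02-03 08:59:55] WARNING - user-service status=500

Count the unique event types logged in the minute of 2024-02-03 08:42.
4

To count unique event types:

1. Filter events in the minute starting at 2024-02-03 08:42
2. Extract event types from matching entries
3. Count unique types: 4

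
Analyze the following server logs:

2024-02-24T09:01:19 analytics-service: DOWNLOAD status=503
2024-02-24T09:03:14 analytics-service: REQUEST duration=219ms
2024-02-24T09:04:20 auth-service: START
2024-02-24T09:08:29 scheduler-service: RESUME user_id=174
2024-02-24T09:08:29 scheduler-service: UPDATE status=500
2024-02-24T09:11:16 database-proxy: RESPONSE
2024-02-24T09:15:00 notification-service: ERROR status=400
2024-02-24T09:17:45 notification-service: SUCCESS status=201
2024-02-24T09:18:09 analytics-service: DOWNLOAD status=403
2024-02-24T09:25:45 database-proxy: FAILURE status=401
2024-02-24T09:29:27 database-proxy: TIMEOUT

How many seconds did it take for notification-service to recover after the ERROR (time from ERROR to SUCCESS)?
165

To calculate recovery time:

1. Find ERROR event for notification-service: 2024-02-24T09:15:00
2. Find next SUCCESS event for notification-service: 2024-02-24T09:17:45
3. Recovery time: 2024-02-24T09:17:45 - 2024-02-24T09:15:00 = 165 seconds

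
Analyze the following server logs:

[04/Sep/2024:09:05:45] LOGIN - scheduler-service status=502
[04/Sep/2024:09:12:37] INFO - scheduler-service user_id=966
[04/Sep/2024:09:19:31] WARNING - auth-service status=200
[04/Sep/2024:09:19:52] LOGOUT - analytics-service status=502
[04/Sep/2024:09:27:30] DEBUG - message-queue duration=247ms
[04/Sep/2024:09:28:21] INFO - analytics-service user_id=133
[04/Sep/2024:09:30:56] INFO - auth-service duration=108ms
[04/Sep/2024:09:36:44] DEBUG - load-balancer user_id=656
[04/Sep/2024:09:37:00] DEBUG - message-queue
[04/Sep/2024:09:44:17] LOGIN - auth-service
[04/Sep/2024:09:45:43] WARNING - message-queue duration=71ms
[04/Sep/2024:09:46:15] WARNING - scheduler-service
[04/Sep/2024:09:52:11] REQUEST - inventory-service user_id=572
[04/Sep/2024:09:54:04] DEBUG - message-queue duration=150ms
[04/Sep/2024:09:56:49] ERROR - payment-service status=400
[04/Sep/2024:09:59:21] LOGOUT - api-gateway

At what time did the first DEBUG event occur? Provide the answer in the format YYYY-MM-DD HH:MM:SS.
2024-09-04 09:27:30

To find the first event:

1. Filter for all DEBUG events
2. Sort by timestamp
3. Select the first one
4. Timestamp: 2024-09-04 09:27:30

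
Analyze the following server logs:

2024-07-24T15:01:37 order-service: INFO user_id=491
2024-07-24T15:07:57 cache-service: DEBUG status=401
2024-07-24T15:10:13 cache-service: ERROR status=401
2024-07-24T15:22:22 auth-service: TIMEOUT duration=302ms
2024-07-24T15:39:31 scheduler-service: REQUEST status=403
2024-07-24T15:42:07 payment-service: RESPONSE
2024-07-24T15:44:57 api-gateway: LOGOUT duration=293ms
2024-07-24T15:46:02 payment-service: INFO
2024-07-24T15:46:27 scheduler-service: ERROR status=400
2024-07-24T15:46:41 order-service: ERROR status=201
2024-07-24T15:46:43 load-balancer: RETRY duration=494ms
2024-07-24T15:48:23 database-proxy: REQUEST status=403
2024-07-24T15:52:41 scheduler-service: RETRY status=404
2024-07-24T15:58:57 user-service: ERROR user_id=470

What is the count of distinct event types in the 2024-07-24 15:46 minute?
3

To count unique event types:

1. Filter events in the minute starting at 2024-07-24 15:46
2. Extract event types from matching entries
3. Count unique types: 3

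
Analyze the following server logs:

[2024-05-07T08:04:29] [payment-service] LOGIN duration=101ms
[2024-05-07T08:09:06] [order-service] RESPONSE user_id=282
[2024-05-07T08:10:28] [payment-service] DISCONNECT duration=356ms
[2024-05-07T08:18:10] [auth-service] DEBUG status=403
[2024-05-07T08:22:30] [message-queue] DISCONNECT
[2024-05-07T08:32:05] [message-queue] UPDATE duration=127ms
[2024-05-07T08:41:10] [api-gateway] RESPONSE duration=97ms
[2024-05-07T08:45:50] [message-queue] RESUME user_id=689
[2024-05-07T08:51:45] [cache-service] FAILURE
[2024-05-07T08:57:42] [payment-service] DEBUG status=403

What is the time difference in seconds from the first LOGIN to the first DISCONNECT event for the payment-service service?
359

To find the time between events:

1. Locate the first LOGIN event for payment-service: 2024-05-07T08:04:29
2. Locate the first DISCONNECT event for payment-service: 2024-05-07T08:10:28
3. Calculate the difference: 2024-05-07T08:10:28 - 2024-05-07T08:04:29 = 359 seconds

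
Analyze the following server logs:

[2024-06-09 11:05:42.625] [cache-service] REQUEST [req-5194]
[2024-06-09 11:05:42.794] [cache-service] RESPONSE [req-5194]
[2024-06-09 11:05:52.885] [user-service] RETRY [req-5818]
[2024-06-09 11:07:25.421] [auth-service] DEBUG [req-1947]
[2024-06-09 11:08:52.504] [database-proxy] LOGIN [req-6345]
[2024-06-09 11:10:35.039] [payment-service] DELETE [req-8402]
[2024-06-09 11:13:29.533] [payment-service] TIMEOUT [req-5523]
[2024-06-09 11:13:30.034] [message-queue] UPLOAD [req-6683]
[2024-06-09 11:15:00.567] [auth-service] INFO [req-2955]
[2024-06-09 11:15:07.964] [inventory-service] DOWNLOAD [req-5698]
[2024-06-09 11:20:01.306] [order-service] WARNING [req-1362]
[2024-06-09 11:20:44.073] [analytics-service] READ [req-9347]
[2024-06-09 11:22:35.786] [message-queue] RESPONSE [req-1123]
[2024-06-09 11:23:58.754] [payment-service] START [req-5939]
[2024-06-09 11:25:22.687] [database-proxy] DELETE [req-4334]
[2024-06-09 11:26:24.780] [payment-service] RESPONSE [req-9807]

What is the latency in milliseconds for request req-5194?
169

To calculate latency:

1. Find REQUEST with id req-5194: 2024-06-09 11:05:42.625
2. Find RESPONSE with id req-5194: 2024-06-09 11:05:42.794
3. Latency: 2024-06-09 11:05:42.794 - 2024-06-09 11:05:42.625 = 169ms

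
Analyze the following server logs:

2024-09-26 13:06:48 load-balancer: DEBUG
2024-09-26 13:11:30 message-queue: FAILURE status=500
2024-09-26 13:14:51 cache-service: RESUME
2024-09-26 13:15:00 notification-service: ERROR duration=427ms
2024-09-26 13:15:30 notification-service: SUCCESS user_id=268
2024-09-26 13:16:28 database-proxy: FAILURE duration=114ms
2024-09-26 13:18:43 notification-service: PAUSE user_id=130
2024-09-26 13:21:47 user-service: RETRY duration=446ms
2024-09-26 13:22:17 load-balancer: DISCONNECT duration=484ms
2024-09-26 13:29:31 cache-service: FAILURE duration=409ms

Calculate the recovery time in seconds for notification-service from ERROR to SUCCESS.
30

To calculate recovery time:

1. Find ERROR event for notification-service: 2024-09-26 13:15:00
2. Find next SUCCESS event for notification-service: 2024-09-26 13:15:30
3. Recovery time: 2024-09-26 13:15:30 - 2024-09-26 13:15:00 = 30 seconds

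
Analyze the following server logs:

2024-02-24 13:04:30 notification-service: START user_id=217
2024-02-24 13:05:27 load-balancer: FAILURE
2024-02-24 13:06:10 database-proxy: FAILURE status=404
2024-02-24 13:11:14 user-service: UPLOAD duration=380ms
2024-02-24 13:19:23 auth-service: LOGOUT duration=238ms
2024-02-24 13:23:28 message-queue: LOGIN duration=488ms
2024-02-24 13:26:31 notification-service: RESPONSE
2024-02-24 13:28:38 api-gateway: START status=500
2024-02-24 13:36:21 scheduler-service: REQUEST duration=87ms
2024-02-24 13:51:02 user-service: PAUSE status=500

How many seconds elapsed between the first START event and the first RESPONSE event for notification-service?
1321

To find the time between events:

1. Locate the first START event for notification-service: 2024-02-24 13:04:30
2. Locate the first RESPONSE event for notification-service: 2024-02-24 13:26:31
3. Calculate the difference: 2024-02-24 13:26:31 - 2024-02-24 13:04:30 = 1321 seconds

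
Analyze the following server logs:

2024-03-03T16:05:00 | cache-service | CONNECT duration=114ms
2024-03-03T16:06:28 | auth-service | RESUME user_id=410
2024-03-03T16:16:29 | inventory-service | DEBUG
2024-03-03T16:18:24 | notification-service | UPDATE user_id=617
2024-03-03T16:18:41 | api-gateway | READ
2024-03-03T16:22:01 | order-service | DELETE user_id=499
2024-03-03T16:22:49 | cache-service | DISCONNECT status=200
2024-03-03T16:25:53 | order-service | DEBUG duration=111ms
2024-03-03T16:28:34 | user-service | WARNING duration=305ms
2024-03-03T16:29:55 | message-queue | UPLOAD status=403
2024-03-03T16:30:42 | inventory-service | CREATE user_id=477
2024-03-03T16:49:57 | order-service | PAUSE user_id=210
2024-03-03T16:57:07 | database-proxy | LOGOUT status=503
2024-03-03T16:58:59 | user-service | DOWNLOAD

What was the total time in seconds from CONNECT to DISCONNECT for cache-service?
1069

To calculate state duration:

1. Find CONNECT event for cache-service: 2024-03-03T16:05:00
2. Find DISCONNECT event for cache-service: 2024-03-03T16:22:49
3. Calculate duration: 2024-03-03T16:22:49 - 2024-03-03T16:05:00 = 1069 seconds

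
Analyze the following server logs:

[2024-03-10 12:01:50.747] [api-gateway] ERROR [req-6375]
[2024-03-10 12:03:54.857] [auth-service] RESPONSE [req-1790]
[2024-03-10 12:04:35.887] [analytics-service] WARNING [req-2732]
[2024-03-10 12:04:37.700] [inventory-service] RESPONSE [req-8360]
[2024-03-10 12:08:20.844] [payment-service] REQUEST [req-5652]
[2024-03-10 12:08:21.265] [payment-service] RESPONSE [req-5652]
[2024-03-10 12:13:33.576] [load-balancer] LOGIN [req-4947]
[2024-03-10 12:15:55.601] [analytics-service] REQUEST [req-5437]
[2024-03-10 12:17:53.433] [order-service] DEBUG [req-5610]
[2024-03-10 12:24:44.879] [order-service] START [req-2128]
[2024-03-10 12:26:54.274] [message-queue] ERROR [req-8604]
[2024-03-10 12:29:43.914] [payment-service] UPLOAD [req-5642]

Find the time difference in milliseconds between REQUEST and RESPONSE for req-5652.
421

To calculate latency:

1. Find REQUEST with id req-5652: 2024-03-10 12:08:20.844
2. Find RESPONSE with id req-5652: 2024-03-10 12:08:21.265
3. Latency: 2024-03-10 12:08:21.265 - 2024-03-10 12:08:20.844 = 421ms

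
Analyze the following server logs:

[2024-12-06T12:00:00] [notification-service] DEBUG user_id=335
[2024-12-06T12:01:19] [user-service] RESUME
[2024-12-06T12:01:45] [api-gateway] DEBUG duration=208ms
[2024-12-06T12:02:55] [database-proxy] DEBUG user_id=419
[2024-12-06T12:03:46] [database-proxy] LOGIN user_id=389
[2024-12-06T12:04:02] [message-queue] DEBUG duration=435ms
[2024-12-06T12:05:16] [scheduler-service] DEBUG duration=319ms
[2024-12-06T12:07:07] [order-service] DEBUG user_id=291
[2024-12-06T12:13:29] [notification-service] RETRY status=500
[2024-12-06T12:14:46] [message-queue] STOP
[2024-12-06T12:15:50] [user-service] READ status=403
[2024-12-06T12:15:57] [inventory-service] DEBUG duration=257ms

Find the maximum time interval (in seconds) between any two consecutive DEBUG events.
530

To find the longest gap:

1. Extract all DEBUG events in chronological order
2. Calculate time differences between consecutive events
3. Find the maximum difference
4. Longest gap: 530 seconds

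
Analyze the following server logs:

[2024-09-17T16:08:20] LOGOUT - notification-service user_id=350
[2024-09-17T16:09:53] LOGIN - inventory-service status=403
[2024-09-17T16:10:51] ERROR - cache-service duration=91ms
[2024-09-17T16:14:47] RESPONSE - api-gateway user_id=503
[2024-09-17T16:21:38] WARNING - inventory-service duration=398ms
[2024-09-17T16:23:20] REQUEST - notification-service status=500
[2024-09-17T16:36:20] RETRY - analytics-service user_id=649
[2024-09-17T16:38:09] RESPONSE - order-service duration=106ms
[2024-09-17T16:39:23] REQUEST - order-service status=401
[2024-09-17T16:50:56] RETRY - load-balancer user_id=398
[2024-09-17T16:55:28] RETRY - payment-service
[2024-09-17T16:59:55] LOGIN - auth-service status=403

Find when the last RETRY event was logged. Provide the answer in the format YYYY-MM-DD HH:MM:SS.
2024-09-17 16:55:28

To find the last event:

1. Filter for all RETRY events
2. Sort by timestamp
3. Select the last one
4. Timestamp: 2024-09-17 16:55:28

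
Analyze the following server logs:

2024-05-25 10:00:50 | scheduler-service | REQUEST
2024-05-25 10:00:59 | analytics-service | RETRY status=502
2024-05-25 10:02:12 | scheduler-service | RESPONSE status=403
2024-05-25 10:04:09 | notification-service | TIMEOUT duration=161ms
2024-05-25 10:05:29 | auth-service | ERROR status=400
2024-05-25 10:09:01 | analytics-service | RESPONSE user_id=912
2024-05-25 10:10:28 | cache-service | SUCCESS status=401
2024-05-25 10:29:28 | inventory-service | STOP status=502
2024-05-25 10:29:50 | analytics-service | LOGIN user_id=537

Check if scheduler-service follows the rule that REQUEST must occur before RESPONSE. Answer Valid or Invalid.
Valid

To validate ordering:

1. Required order: REQUEST → RESPONSE
2. Rule: REQUEST must occur before RESPONSE
3. Check actual order of events for scheduler-service
4. Result: Valid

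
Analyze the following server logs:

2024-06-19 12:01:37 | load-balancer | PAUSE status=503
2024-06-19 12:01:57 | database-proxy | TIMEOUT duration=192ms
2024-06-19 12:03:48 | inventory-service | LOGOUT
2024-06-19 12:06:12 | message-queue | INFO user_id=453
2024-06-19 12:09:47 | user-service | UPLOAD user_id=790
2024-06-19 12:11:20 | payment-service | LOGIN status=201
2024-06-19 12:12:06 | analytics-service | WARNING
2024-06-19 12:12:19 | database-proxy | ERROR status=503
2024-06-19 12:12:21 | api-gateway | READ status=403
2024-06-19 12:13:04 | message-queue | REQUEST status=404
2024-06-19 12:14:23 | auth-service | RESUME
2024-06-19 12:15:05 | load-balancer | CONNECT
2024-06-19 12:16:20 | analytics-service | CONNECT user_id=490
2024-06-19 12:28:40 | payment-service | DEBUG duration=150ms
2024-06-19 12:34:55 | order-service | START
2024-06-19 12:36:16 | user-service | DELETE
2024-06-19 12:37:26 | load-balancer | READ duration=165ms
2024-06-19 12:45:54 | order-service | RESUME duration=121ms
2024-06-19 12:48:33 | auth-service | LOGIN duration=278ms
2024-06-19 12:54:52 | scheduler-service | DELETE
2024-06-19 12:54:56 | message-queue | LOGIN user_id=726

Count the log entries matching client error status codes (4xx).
2

To find matching entries:

1. Pattern to match: client error status codes (4xx)
2. Scan each log entry for the pattern
3. Count matches: 2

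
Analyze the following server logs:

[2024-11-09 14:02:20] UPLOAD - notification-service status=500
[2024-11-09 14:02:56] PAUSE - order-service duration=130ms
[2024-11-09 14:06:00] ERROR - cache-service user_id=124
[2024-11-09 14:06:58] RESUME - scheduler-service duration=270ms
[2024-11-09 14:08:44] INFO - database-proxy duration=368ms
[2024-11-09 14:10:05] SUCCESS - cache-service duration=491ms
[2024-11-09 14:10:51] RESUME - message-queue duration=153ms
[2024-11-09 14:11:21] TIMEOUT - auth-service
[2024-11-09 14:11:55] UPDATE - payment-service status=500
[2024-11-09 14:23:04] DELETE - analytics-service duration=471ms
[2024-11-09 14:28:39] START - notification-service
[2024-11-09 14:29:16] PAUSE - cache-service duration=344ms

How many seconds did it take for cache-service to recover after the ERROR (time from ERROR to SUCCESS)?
245

To calculate recovery time:

1. Find ERROR event for cache-service: 2024-11-09 14:06:00
2. Find next SUCCESS event for cache-service: 2024-11-09 14:10:05
3. Recovery time: 2024-11-09 14:10:05 - 2024-11-09 14:06:00 = 245 seconds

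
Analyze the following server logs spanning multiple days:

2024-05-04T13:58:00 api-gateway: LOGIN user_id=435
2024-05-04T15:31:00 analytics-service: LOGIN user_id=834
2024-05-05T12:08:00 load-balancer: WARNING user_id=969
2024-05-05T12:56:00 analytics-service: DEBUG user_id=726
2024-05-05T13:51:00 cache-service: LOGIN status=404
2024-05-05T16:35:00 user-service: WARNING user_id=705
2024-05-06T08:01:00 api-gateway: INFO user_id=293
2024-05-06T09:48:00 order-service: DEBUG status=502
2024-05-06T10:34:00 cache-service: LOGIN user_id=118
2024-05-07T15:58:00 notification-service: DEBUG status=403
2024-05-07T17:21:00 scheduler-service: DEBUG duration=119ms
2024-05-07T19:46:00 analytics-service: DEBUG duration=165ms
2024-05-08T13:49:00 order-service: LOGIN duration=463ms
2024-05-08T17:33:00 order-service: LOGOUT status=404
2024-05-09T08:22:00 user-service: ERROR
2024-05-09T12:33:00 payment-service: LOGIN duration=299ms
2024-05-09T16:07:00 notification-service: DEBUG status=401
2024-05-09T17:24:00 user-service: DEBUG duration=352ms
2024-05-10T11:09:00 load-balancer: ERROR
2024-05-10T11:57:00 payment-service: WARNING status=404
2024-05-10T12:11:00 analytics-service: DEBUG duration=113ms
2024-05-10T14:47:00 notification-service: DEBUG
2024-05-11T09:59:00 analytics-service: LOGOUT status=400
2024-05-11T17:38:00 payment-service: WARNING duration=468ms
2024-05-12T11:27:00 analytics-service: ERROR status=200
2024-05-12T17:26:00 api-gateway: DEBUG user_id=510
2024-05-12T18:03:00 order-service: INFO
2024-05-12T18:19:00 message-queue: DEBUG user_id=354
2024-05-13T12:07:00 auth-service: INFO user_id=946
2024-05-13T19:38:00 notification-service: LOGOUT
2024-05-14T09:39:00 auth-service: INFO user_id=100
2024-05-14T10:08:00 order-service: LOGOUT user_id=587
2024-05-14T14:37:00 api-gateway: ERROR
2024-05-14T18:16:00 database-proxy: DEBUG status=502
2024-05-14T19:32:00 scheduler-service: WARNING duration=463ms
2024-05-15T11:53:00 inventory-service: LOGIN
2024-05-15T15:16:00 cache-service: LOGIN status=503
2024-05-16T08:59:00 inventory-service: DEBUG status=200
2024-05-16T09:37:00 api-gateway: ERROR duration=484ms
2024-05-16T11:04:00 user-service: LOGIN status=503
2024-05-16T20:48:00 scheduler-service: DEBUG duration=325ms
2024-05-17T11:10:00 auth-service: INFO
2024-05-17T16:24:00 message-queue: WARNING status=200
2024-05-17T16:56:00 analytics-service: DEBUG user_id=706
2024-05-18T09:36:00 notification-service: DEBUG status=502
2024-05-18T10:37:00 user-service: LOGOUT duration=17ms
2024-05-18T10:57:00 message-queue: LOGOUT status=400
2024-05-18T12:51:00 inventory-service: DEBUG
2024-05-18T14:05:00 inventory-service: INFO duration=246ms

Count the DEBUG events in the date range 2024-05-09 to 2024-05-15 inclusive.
7

To filter by date range:

1. Date range: 2024-05-09 through 2024-05-15, both dates inclusive
2. Filter for DEBUG events whose date falls in this range
3. Count matching events: 7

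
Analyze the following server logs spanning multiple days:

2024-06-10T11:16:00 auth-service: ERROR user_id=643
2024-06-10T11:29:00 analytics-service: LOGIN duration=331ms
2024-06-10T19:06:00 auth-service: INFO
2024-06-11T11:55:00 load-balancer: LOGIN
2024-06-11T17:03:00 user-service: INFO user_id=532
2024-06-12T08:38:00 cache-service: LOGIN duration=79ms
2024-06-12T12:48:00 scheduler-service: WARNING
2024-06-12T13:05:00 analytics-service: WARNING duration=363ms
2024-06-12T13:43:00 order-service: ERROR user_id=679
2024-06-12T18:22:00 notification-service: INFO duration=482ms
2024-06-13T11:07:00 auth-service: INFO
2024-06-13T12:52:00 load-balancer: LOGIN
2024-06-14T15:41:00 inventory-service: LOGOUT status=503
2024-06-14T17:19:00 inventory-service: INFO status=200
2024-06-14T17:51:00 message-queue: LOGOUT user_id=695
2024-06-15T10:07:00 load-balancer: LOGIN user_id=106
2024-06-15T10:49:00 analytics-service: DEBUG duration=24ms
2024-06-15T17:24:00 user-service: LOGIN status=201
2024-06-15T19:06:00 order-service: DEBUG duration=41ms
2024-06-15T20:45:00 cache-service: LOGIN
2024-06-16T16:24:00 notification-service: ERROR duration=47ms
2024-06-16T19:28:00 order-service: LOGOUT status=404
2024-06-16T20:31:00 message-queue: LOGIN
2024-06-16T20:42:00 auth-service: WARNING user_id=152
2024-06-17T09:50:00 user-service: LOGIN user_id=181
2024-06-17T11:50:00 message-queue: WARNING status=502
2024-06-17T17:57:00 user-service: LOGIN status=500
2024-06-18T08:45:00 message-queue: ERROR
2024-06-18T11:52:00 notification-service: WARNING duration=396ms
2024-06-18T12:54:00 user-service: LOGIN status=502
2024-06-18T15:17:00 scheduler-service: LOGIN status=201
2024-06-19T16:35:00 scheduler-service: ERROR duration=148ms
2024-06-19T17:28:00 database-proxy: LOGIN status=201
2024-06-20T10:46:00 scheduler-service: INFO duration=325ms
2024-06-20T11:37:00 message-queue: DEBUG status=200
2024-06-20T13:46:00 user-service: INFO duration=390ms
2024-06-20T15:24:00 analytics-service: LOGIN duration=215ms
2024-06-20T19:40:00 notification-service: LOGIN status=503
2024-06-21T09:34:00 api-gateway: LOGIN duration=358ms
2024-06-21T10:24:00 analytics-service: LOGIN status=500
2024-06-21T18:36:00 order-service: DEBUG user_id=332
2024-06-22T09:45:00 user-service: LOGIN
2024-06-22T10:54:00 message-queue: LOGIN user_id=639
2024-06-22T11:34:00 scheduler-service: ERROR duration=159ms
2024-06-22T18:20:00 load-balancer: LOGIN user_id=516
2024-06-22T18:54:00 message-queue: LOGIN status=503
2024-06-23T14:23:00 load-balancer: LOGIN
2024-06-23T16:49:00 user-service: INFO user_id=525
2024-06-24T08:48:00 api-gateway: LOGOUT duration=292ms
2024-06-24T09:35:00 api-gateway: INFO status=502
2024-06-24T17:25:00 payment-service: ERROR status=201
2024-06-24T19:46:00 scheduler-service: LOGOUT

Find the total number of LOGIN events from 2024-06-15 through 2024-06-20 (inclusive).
11

To filter by date range:

1. Date range: 2024-06-15 through 2024-06-20, both dates inclusive
2. Filter for LOGIN events whose date falls in this range
3. Count matching events: 11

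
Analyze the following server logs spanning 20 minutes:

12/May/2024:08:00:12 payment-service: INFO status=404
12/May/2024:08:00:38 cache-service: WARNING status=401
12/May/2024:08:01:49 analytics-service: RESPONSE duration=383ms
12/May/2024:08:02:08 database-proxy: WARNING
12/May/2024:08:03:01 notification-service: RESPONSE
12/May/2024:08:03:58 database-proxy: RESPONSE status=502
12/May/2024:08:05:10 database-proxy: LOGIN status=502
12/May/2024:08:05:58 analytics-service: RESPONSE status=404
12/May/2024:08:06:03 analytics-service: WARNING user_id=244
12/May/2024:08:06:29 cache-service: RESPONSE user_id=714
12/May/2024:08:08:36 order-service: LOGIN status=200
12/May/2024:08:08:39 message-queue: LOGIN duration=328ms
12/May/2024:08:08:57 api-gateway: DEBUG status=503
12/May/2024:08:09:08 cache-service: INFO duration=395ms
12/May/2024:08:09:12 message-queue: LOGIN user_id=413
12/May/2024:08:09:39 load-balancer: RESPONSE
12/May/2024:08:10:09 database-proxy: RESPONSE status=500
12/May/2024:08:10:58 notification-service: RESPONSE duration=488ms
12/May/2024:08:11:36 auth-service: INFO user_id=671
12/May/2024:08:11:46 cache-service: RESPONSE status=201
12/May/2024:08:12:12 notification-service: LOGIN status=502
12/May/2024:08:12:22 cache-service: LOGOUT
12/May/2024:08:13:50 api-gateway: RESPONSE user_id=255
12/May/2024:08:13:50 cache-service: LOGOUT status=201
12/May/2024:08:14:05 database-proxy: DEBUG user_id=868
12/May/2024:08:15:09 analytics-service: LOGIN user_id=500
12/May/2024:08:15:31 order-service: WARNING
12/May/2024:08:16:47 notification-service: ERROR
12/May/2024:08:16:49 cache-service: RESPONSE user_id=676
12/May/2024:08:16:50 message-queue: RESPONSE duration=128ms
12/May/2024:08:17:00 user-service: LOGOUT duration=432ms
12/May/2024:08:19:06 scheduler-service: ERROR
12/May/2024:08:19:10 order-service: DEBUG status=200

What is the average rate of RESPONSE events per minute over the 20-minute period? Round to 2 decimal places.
0.6

To calculate the rate:

1. Count total RESPONSE events: 12
2. Total time period: 20 minutes
3. Rate = 12 / 20 = 0.6 events per minute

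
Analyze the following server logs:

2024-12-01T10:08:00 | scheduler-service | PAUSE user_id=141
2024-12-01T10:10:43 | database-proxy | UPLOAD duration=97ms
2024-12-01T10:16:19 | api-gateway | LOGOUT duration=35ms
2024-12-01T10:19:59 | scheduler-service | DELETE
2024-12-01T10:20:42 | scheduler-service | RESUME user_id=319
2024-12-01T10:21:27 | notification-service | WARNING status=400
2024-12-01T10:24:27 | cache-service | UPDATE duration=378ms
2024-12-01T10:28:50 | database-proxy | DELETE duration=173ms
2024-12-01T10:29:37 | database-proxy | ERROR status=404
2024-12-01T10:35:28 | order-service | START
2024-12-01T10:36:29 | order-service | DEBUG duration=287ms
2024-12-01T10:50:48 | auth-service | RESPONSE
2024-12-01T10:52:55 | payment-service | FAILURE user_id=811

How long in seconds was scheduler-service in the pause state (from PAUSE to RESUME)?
762

To calculate state duration:

1. Find PAUSE event for scheduler-service: 2024-12-01T10:08:00
2. Find RESUME event for scheduler-service: 2024-12-01T10:20:42
3. Calculate duration: 2024-12-01T10:20:42 - 2024-12-01T10:08:00 = 762 seconds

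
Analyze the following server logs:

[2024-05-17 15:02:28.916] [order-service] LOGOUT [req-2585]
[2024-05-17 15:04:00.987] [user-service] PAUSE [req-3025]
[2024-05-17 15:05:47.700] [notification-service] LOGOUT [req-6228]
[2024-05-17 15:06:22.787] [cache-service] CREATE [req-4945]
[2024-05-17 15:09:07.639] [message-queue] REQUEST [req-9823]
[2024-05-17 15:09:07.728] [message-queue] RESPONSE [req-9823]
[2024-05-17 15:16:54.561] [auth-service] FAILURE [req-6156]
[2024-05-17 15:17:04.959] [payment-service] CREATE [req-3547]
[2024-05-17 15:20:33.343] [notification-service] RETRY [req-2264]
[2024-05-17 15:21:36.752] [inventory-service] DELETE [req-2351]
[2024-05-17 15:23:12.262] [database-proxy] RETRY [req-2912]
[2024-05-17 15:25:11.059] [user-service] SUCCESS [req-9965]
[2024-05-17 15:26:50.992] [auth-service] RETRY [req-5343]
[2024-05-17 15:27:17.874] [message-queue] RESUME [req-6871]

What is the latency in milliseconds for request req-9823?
89

To calculate latency:

1. Find REQUEST with id req-9823: 2024-05-17 15:09:07.639
2. Find RESPONSE with id req-9823: 2024-05-17 15:09:07.728
3. Latency: 2024-05-17 15:09:07.728 - 2024-05-17 15:09:07.639 = 89ms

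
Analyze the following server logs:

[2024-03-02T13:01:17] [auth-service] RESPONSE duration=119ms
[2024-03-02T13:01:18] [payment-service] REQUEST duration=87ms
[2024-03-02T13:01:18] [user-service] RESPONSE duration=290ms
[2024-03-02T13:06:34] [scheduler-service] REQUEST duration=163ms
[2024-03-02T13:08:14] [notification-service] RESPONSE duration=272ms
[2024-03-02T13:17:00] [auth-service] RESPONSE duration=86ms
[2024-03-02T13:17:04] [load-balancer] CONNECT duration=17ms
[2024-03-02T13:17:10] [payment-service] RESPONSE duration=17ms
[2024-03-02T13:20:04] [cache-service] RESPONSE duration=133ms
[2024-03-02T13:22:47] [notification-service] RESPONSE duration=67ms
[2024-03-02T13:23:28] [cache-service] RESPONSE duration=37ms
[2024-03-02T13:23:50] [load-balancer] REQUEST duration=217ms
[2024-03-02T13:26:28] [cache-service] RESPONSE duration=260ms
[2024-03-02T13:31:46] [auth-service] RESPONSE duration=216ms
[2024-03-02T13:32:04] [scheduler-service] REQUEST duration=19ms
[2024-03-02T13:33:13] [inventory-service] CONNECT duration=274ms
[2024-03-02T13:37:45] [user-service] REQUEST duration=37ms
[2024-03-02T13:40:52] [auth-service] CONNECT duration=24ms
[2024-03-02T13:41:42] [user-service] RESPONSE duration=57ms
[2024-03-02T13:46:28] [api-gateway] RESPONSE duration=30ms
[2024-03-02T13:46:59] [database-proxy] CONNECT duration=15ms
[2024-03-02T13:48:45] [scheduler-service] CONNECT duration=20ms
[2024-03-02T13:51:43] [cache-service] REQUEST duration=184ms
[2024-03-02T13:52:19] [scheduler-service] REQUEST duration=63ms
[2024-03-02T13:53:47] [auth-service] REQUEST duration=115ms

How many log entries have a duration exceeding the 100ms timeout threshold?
11

To count timeouts:

1. Threshold: 100ms
2. Extract duration from each log entry
3. Count entries where duration > 100
4. Timeout count: 11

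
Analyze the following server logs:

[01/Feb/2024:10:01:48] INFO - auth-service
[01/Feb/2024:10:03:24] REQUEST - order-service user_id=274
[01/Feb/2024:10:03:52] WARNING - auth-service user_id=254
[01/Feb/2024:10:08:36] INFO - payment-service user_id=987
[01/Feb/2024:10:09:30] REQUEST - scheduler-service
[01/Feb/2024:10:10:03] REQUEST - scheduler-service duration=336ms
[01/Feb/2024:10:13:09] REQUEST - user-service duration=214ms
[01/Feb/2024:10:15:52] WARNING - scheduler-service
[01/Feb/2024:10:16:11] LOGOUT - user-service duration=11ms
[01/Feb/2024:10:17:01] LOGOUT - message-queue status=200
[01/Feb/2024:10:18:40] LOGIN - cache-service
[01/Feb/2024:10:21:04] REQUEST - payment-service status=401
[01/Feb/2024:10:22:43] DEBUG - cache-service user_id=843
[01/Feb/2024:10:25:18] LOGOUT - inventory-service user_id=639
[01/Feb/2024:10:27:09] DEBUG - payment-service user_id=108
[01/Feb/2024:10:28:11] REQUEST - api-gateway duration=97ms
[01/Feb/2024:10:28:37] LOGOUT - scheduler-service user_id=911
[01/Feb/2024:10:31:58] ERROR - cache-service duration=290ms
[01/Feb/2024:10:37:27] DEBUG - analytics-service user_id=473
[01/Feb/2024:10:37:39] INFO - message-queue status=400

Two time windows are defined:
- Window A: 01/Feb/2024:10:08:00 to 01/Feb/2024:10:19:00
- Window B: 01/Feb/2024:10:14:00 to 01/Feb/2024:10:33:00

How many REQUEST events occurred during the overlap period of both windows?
0

To find overlap events:

1. Window A: 01/Feb/2024:10:08:00 to 01/Feb/2024:10:19:00
2. Window B: 01/Feb/2024:10:14:00 to 01/Feb/2024:10:33:00
3. Overlap period: 01/Feb/2024:10:14:00 to 01/Feb/2024:10:19:00
4. Count REQUEST events in overlap: 0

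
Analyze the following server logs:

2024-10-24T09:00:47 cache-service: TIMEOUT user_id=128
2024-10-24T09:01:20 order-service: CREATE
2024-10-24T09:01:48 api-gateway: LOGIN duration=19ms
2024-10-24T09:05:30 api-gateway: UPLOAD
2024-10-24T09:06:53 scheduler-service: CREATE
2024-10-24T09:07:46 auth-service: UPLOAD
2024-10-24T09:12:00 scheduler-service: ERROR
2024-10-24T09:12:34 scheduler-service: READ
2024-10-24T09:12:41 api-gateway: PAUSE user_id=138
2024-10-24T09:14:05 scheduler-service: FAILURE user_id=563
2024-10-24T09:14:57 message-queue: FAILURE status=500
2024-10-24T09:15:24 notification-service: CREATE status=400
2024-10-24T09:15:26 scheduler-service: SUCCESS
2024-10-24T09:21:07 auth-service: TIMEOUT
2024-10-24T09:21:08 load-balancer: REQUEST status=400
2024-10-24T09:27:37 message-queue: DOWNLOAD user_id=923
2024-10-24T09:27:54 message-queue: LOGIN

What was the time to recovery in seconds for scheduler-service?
206

To calculate recovery time:

1. Find ERROR event for scheduler-service: 2024-10-24T09:12:00
2. Find next SUCCESS event for scheduler-service: 2024-10-24T09:15:26
3. Recovery time: 2024-10-24T09:15:26 - 2024-10-24T09:12:00 = 206 seconds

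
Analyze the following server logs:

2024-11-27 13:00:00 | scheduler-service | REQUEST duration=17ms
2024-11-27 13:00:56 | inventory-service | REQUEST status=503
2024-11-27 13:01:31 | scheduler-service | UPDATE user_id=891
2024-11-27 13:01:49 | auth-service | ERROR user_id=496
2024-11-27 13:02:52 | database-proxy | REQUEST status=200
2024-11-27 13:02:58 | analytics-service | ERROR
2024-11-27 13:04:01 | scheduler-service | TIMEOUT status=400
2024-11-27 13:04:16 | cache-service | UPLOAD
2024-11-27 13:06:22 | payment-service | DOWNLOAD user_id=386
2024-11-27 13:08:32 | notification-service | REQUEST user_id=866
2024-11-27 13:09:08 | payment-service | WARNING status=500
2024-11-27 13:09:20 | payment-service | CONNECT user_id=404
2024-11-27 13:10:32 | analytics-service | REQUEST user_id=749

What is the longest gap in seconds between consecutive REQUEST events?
340

To find the longest gap:

1. Extract all REQUEST events in chronological order
2. Calculate time differences between consecutive events
3. Find the maximum difference
4. Longest gap: 340 seconds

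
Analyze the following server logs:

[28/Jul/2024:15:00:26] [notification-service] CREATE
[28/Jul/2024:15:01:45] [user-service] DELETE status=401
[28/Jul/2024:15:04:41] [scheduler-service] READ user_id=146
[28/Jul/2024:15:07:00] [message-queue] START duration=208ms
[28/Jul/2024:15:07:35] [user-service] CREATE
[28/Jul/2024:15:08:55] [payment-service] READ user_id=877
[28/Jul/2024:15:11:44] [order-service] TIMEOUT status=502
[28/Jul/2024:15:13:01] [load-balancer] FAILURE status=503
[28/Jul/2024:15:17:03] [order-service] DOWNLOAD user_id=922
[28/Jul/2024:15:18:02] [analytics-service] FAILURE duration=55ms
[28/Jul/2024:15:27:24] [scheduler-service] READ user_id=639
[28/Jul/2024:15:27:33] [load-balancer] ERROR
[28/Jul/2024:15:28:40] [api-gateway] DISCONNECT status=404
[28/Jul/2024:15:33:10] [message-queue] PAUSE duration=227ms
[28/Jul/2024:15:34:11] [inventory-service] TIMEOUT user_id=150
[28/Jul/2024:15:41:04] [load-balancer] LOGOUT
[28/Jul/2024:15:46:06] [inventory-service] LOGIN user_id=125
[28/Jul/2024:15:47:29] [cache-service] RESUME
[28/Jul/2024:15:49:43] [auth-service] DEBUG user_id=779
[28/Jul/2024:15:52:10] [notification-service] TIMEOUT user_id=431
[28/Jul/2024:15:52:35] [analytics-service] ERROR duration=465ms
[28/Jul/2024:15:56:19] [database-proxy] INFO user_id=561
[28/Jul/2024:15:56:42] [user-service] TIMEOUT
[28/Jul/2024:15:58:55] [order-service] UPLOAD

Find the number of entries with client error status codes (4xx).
2

To find matching entries:

1. Pattern to match: client error status codes (4xx)
2. Scan each log entry for the pattern
3. Count matches: 2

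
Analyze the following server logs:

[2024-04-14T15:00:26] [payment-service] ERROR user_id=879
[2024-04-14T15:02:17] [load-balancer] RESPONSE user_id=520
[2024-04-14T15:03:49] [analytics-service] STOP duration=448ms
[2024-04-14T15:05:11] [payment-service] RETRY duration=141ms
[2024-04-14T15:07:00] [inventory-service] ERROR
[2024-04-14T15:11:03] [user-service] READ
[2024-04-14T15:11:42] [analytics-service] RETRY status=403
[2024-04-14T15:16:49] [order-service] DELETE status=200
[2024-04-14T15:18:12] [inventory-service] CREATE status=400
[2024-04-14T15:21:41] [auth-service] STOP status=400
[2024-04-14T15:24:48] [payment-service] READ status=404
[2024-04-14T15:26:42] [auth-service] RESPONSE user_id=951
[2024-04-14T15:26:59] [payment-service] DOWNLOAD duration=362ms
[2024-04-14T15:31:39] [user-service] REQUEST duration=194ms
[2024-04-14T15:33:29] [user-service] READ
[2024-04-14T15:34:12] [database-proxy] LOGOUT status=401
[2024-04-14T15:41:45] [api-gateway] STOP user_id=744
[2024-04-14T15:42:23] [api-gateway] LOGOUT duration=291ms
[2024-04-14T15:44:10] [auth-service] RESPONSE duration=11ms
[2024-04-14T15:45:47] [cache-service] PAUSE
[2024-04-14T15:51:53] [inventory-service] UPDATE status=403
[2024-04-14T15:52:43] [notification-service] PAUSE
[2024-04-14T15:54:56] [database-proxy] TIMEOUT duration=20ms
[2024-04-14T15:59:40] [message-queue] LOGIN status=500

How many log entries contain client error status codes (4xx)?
6

To find matching entries:

1. Pattern to match: client error status codes (4xx)
2. Scan each log entry for the pattern
3. Count matches: 6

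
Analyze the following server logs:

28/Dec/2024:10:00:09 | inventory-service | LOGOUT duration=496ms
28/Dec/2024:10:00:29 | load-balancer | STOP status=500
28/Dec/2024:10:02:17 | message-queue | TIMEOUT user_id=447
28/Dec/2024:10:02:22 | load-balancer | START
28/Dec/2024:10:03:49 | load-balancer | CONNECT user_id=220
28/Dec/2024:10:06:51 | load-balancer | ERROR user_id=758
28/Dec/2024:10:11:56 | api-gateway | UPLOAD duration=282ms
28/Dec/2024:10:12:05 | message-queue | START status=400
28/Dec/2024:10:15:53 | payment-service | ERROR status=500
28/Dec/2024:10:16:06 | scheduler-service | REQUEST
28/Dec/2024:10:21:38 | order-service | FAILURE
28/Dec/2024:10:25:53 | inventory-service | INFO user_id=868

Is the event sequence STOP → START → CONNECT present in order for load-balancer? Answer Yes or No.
Yes

To verify sequence order:

1. Find all events in sequence STOP → START → CONNECT for load-balancer
2. Extract their timestamps
3. Check if timestamps are in ascending order
4. Result: Yes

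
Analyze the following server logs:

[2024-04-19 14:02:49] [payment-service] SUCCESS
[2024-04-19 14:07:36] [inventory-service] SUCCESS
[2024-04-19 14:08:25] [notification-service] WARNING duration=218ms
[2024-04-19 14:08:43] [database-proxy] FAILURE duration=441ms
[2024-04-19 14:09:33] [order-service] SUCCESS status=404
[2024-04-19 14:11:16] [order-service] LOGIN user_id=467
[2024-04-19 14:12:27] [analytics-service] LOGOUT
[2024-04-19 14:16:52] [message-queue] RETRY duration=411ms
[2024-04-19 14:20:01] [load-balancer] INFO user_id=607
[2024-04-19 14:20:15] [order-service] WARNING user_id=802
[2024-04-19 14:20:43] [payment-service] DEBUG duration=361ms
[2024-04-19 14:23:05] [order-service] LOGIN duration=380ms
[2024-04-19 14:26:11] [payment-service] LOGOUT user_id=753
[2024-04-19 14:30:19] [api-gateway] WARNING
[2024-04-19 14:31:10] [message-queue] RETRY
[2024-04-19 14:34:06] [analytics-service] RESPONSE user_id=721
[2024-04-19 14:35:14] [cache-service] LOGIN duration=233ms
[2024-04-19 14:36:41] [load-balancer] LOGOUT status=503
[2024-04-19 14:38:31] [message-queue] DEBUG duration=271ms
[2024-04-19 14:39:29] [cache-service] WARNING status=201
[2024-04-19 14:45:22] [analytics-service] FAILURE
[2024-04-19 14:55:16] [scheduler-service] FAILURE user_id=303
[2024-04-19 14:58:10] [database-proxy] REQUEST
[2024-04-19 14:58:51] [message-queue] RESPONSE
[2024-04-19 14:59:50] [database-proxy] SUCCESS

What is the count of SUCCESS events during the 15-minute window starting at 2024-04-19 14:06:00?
2

To count events in the time window:

1. Window boundaries: 2024-04-19 14:06:00 to 2024-04-19 14:21:00
2. Filter for SUCCESS events within this window
3. Count matching events: 2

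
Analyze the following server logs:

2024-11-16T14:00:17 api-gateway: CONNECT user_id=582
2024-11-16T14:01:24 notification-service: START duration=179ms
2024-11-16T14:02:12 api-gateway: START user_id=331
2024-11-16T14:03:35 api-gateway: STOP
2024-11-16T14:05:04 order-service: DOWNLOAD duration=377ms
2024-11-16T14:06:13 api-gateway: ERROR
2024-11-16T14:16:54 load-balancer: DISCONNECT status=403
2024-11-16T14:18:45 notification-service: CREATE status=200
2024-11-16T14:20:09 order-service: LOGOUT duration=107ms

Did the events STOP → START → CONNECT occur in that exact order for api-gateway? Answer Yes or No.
No

To verify sequence order:

1. Find all events in sequence STOP → START → CONNECT for api-gateway
2. Extract their timestamps
3. Check if timestamps are in ascending order
4. Result: No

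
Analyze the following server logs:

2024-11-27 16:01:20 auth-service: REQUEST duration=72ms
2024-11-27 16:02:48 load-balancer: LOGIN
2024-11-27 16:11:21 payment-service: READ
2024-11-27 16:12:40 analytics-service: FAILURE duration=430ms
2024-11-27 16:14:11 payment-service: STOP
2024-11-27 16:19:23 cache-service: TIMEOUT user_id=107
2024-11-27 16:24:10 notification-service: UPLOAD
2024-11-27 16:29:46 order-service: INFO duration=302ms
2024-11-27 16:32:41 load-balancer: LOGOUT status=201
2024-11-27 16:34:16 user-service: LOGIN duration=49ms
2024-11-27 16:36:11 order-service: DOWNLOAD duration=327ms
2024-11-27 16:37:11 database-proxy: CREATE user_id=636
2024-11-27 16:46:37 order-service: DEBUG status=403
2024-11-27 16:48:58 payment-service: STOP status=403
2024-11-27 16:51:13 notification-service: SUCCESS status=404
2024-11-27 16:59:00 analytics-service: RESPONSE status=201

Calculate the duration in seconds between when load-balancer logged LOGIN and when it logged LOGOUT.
1793

To find the time between events:

1. Locate the first LOGIN event for load-balancer: 2024-11-27 16:02:48
2. Locate the first LOGOUT event for load-balancer: 2024-11-27 16:32:41
3. Calculate the difference: 2024-11-27 16:32:41 - 2024-11-27 16:02:48 = 1793 seconds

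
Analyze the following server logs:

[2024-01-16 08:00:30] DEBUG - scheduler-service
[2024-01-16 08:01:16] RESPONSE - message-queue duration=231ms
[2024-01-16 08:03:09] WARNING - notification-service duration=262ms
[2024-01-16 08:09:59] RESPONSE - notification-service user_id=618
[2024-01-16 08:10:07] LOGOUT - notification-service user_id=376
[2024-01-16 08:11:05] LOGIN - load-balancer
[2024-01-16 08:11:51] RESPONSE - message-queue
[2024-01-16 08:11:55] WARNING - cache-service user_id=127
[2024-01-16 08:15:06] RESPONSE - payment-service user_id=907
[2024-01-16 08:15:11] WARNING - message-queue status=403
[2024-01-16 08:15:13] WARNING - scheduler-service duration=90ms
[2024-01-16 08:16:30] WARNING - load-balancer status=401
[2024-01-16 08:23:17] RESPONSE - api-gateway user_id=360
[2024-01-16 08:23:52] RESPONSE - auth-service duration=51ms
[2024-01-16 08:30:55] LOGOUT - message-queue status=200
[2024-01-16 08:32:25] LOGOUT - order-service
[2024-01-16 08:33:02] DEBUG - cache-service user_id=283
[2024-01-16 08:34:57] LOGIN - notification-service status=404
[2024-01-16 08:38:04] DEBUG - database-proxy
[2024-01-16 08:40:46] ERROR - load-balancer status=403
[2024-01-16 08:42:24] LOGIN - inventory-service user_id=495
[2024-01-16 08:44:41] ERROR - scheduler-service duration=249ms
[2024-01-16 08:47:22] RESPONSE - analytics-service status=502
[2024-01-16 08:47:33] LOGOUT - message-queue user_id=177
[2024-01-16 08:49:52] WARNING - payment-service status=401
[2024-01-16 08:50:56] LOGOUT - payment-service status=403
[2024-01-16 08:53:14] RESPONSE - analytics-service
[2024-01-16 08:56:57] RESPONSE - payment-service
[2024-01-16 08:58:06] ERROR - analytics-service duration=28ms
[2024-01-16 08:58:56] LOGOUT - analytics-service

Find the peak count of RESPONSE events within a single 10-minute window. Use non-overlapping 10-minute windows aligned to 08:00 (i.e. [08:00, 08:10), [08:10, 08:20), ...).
2

To find the burst window:

1. Divide the log period into non-overlapping 10-minute windows starting at 08:00
2. Count RESPONSE events in each window
3. Find the window with maximum count
4. Maximum events in a window: 2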